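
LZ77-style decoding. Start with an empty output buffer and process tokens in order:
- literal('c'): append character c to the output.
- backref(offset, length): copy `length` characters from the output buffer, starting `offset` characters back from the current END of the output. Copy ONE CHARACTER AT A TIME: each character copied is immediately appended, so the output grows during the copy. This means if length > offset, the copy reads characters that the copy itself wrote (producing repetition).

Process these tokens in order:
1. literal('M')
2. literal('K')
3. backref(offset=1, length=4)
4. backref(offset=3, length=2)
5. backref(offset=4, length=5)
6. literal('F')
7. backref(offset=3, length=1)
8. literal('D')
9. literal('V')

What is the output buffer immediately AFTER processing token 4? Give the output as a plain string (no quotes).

Token 1: literal('M'). Output: "M"
Token 2: literal('K'). Output: "MK"
Token 3: backref(off=1, len=4) (overlapping!). Copied 'KKKK' from pos 1. Output: "MKKKKK"
Token 4: backref(off=3, len=2). Copied 'KK' from pos 3. Output: "MKKKKKKK"

Answer: MKKKKKKK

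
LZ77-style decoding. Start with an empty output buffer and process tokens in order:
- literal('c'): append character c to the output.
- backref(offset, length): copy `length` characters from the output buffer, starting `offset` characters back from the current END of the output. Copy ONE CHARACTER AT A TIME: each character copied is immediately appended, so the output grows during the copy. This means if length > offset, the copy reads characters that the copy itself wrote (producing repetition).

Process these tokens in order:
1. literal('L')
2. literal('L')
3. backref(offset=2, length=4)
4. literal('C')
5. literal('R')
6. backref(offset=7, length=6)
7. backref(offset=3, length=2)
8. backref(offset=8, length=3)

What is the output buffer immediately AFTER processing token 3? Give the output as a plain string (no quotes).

Token 1: literal('L'). Output: "L"
Token 2: literal('L'). Output: "LL"
Token 3: backref(off=2, len=4) (overlapping!). Copied 'LLLL' from pos 0. Output: "LLLLLL"

Answer: LLLLLL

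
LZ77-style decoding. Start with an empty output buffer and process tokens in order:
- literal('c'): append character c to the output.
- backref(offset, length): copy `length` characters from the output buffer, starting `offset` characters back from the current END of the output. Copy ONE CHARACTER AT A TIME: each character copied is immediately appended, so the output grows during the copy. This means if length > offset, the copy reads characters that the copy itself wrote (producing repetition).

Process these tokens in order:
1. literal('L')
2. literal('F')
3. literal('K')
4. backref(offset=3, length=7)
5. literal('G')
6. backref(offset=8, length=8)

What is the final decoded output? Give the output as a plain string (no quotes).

Token 1: literal('L'). Output: "L"
Token 2: literal('F'). Output: "LF"
Token 3: literal('K'). Output: "LFK"
Token 4: backref(off=3, len=7) (overlapping!). Copied 'LFKLFKL' from pos 0. Output: "LFKLFKLFKL"
Token 5: literal('G'). Output: "LFKLFKLFKLG"
Token 6: backref(off=8, len=8). Copied 'LFKLFKLG' from pos 3. Output: "LFKLFKLFKLGLFKLFKLG"

Answer: LFKLFKLFKLGLFKLFKLG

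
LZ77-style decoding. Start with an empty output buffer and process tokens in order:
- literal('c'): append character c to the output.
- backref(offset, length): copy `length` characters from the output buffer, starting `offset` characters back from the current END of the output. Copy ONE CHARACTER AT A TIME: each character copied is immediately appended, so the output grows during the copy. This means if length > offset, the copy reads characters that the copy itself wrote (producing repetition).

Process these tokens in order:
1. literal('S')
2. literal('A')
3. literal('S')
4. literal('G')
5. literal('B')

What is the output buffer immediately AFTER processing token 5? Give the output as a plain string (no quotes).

Answer: SASGB

Derivation:
Token 1: literal('S'). Output: "S"
Token 2: literal('A'). Output: "SA"
Token 3: literal('S'). Output: "SAS"
Token 4: literal('G'). Output: "SASG"
Token 5: literal('B'). Output: "SASGB"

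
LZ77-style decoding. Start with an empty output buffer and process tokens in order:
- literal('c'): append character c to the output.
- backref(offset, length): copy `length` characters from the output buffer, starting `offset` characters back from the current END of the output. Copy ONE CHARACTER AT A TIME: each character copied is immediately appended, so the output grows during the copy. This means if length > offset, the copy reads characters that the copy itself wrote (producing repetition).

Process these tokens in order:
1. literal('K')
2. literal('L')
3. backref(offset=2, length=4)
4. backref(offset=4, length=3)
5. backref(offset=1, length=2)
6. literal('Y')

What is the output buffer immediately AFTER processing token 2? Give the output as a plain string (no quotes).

Answer: KL

Derivation:
Token 1: literal('K'). Output: "K"
Token 2: literal('L'). Output: "KL"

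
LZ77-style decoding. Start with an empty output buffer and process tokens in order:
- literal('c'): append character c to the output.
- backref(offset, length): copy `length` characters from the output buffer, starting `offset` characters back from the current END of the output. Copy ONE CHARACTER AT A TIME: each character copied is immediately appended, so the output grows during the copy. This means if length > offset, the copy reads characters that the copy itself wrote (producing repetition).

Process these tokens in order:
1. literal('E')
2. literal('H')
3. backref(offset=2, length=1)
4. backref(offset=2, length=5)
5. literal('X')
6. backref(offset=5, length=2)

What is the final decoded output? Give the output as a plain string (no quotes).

Answer: EHEHEHEHXEH

Derivation:
Token 1: literal('E'). Output: "E"
Token 2: literal('H'). Output: "EH"
Token 3: backref(off=2, len=1). Copied 'E' from pos 0. Output: "EHE"
Token 4: backref(off=2, len=5) (overlapping!). Copied 'HEHEH' from pos 1. Output: "EHEHEHEH"
Token 5: literal('X'). Output: "EHEHEHEHX"
Token 6: backref(off=5, len=2). Copied 'EH' from pos 4. Output: "EHEHEHEHXEH"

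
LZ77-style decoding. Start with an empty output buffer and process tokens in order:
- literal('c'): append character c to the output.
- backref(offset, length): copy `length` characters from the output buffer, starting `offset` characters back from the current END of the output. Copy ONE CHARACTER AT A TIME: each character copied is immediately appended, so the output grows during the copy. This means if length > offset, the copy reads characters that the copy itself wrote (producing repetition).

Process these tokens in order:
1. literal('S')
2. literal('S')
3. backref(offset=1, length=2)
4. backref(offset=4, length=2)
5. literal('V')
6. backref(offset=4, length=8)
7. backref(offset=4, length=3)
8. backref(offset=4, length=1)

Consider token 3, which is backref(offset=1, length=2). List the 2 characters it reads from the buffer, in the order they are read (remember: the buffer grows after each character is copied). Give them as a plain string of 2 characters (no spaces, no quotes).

Token 1: literal('S'). Output: "S"
Token 2: literal('S'). Output: "SS"
Token 3: backref(off=1, len=2). Buffer before: "SS" (len 2)
  byte 1: read out[1]='S', append. Buffer now: "SSS"
  byte 2: read out[2]='S', append. Buffer now: "SSSS"

Answer: SS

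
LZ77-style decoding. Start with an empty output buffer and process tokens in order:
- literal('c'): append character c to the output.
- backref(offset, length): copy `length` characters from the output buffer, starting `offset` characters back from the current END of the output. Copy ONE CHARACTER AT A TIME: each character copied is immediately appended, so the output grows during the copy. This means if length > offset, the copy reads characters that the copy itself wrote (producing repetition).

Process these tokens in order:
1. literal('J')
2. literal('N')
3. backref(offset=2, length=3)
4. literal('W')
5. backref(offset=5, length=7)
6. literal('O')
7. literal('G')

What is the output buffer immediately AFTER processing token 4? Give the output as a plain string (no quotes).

Answer: JNJNJW

Derivation:
Token 1: literal('J'). Output: "J"
Token 2: literal('N'). Output: "JN"
Token 3: backref(off=2, len=3) (overlapping!). Copied 'JNJ' from pos 0. Output: "JNJNJ"
Token 4: literal('W'). Output: "JNJNJW"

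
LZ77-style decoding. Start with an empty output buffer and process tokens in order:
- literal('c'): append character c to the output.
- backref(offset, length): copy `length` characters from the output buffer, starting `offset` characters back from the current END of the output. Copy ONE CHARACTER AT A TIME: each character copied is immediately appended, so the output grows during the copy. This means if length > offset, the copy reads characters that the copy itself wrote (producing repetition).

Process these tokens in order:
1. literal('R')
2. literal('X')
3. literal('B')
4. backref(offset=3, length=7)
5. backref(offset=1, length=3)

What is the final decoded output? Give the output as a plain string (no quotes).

Answer: RXBRXBRXBRRRR

Derivation:
Token 1: literal('R'). Output: "R"
Token 2: literal('X'). Output: "RX"
Token 3: literal('B'). Output: "RXB"
Token 4: backref(off=3, len=7) (overlapping!). Copied 'RXBRXBR' from pos 0. Output: "RXBRXBRXBR"
Token 5: backref(off=1, len=3) (overlapping!). Copied 'RRR' from pos 9. Output: "RXBRXBRXBRRRR"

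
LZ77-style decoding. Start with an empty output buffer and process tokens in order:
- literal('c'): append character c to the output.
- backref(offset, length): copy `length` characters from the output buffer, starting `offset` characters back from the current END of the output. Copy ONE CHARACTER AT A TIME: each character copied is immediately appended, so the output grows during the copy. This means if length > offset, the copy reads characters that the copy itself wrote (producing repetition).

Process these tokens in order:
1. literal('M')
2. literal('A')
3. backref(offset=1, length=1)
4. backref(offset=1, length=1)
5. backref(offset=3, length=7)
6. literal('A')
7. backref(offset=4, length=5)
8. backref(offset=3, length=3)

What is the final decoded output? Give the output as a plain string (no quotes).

Token 1: literal('M'). Output: "M"
Token 2: literal('A'). Output: "MA"
Token 3: backref(off=1, len=1). Copied 'A' from pos 1. Output: "MAA"
Token 4: backref(off=1, len=1). Copied 'A' from pos 2. Output: "MAAA"
Token 5: backref(off=3, len=7) (overlapping!). Copied 'AAAAAAA' from pos 1. Output: "MAAAAAAAAAA"
Token 6: literal('A'). Output: "MAAAAAAAAAAA"
Token 7: backref(off=4, len=5) (overlapping!). Copied 'AAAAA' from pos 8. Output: "MAAAAAAAAAAAAAAAA"
Token 8: backref(off=3, len=3). Copied 'AAA' from pos 14. Output: "MAAAAAAAAAAAAAAAAAAA"

Answer: MAAAAAAAAAAAAAAAAAAA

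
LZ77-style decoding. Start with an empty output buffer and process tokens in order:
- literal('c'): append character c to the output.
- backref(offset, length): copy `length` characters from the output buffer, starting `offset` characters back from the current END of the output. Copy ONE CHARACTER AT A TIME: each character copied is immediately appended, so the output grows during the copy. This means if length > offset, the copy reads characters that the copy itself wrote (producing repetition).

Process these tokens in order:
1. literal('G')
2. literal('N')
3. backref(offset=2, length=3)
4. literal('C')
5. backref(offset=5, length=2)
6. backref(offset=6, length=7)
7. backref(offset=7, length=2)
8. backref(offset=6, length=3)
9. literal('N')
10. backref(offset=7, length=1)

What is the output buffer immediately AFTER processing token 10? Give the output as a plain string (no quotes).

Token 1: literal('G'). Output: "G"
Token 2: literal('N'). Output: "GN"
Token 3: backref(off=2, len=3) (overlapping!). Copied 'GNG' from pos 0. Output: "GNGNG"
Token 4: literal('C'). Output: "GNGNGC"
Token 5: backref(off=5, len=2). Copied 'NG' from pos 1. Output: "GNGNGCNG"
Token 6: backref(off=6, len=7) (overlapping!). Copied 'GNGCNGG' from pos 2. Output: "GNGNGCNGGNGCNGG"
Token 7: backref(off=7, len=2). Copied 'GN' from pos 8. Output: "GNGNGCNGGNGCNGGGN"
Token 8: backref(off=6, len=3). Copied 'CNG' from pos 11. Output: "GNGNGCNGGNGCNGGGNCNG"
Token 9: literal('N'). Output: "GNGNGCNGGNGCNGGGNCNGN"
Token 10: backref(off=7, len=1). Copied 'G' from pos 14. Output: "GNGNGCNGGNGCNGGGNCNGNG"

Answer: GNGNGCNGGNGCNGGGNCNGNG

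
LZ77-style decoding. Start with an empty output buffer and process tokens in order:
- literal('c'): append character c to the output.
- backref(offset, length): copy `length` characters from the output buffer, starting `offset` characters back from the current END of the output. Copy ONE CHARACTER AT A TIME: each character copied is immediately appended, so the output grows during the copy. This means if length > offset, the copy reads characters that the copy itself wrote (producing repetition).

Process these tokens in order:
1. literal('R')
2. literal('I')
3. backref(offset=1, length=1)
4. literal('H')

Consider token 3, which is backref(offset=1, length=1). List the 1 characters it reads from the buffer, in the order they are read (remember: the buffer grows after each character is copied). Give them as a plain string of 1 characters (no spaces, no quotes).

Token 1: literal('R'). Output: "R"
Token 2: literal('I'). Output: "RI"
Token 3: backref(off=1, len=1). Buffer before: "RI" (len 2)
  byte 1: read out[1]='I', append. Buffer now: "RII"

Answer: I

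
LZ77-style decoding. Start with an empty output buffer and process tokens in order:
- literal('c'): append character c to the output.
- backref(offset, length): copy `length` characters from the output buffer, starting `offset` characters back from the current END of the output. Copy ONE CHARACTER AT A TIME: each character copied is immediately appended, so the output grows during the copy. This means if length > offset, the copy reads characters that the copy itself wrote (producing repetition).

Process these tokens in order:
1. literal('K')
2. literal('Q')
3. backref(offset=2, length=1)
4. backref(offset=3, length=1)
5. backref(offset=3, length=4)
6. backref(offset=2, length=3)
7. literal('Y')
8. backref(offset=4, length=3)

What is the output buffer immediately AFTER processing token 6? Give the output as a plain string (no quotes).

Token 1: literal('K'). Output: "K"
Token 2: literal('Q'). Output: "KQ"
Token 3: backref(off=2, len=1). Copied 'K' from pos 0. Output: "KQK"
Token 4: backref(off=3, len=1). Copied 'K' from pos 0. Output: "KQKK"
Token 5: backref(off=3, len=4) (overlapping!). Copied 'QKKQ' from pos 1. Output: "KQKKQKKQ"
Token 6: backref(off=2, len=3) (overlapping!). Copied 'KQK' from pos 6. Output: "KQKKQKKQKQK"

Answer: KQKKQKKQKQK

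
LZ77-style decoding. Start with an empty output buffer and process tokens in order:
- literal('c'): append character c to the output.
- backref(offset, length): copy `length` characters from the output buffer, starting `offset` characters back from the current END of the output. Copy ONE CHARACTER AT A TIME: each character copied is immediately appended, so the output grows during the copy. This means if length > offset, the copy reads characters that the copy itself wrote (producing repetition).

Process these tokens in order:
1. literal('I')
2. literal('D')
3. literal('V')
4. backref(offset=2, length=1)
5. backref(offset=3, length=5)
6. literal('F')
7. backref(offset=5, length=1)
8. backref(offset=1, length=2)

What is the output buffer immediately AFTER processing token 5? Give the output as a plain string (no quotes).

Answer: IDVDDVDDV

Derivation:
Token 1: literal('I'). Output: "I"
Token 2: literal('D'). Output: "ID"
Token 3: literal('V'). Output: "IDV"
Token 4: backref(off=2, len=1). Copied 'D' from pos 1. Output: "IDVD"
Token 5: backref(off=3, len=5) (overlapping!). Copied 'DVDDV' from pos 1. Output: "IDVDDVDDV"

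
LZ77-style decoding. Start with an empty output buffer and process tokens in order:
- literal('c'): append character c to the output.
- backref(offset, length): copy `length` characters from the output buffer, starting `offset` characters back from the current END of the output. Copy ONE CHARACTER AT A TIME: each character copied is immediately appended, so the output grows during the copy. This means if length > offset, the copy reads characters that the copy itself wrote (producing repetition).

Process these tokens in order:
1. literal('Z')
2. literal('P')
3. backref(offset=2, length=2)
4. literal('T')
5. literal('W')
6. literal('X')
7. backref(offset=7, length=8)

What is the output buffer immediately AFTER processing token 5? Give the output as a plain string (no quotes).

Answer: ZPZPTW

Derivation:
Token 1: literal('Z'). Output: "Z"
Token 2: literal('P'). Output: "ZP"
Token 3: backref(off=2, len=2). Copied 'ZP' from pos 0. Output: "ZPZP"
Token 4: literal('T'). Output: "ZPZPT"
Token 5: literal('W'). Output: "ZPZPTW"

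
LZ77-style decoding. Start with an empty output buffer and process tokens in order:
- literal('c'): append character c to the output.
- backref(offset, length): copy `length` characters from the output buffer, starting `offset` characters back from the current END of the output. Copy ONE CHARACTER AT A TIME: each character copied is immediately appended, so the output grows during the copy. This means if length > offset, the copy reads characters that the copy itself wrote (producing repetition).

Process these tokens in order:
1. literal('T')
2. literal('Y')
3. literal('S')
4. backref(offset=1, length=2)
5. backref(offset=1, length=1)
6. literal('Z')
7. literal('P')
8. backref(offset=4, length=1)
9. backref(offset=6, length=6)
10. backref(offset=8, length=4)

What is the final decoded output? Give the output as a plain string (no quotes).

Token 1: literal('T'). Output: "T"
Token 2: literal('Y'). Output: "TY"
Token 3: literal('S'). Output: "TYS"
Token 4: backref(off=1, len=2) (overlapping!). Copied 'SS' from pos 2. Output: "TYSSS"
Token 5: backref(off=1, len=1). Copied 'S' from pos 4. Output: "TYSSSS"
Token 6: literal('Z'). Output: "TYSSSSZ"
Token 7: literal('P'). Output: "TYSSSSZP"
Token 8: backref(off=4, len=1). Copied 'S' from pos 4. Output: "TYSSSSZPS"
Token 9: backref(off=6, len=6). Copied 'SSSZPS' from pos 3. Output: "TYSSSSZPSSSSZPS"
Token 10: backref(off=8, len=4). Copied 'PSSS' from pos 7. Output: "TYSSSSZPSSSSZPSPSSS"

Answer: TYSSSSZPSSSSZPSPSSS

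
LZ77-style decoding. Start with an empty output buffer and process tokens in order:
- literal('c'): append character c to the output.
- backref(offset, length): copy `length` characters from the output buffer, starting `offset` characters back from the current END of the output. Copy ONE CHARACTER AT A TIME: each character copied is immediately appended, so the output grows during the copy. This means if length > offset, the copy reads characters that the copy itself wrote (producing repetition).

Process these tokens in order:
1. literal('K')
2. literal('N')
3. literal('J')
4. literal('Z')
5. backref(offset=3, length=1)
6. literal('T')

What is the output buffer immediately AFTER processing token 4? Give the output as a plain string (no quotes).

Answer: KNJZ

Derivation:
Token 1: literal('K'). Output: "K"
Token 2: literal('N'). Output: "KN"
Token 3: literal('J'). Output: "KNJ"
Token 4: literal('Z'). Output: "KNJZ"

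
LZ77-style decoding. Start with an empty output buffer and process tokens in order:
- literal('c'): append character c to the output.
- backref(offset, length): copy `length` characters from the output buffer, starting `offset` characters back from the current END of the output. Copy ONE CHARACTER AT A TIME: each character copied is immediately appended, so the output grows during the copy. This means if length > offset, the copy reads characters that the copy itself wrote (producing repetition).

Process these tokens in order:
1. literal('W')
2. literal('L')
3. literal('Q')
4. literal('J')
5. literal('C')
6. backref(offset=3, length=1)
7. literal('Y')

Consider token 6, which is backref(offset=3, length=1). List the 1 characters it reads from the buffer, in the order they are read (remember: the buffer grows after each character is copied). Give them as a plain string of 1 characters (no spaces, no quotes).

Answer: Q

Derivation:
Token 1: literal('W'). Output: "W"
Token 2: literal('L'). Output: "WL"
Token 3: literal('Q'). Output: "WLQ"
Token 4: literal('J'). Output: "WLQJ"
Token 5: literal('C'). Output: "WLQJC"
Token 6: backref(off=3, len=1). Buffer before: "WLQJC" (len 5)
  byte 1: read out[2]='Q', append. Buffer now: "WLQJCQ"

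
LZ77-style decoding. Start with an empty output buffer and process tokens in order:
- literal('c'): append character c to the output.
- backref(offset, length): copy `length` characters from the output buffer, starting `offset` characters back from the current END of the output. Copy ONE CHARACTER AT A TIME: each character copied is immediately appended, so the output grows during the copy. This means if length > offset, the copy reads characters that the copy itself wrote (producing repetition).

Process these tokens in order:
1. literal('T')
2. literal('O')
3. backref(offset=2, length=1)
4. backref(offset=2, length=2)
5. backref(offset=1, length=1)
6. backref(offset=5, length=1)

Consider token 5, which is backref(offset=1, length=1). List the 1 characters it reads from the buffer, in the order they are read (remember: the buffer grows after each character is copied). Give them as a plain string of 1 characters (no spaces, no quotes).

Token 1: literal('T'). Output: "T"
Token 2: literal('O'). Output: "TO"
Token 3: backref(off=2, len=1). Copied 'T' from pos 0. Output: "TOT"
Token 4: backref(off=2, len=2). Copied 'OT' from pos 1. Output: "TOTOT"
Token 5: backref(off=1, len=1). Buffer before: "TOTOT" (len 5)
  byte 1: read out[4]='T', append. Buffer now: "TOTOTT"

Answer: T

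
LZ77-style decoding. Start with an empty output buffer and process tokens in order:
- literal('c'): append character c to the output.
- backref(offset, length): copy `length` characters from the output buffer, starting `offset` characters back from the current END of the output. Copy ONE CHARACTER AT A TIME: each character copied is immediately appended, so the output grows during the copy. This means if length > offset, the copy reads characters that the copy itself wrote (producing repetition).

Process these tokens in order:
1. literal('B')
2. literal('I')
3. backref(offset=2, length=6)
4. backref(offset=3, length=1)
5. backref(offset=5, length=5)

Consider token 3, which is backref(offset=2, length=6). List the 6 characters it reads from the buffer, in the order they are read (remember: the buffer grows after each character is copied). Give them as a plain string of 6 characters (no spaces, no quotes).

Token 1: literal('B'). Output: "B"
Token 2: literal('I'). Output: "BI"
Token 3: backref(off=2, len=6). Buffer before: "BI" (len 2)
  byte 1: read out[0]='B', append. Buffer now: "BIB"
  byte 2: read out[1]='I', append. Buffer now: "BIBI"
  byte 3: read out[2]='B', append. Buffer now: "BIBIB"
  byte 4: read out[3]='I', append. Buffer now: "BIBIBI"
  byte 5: read out[4]='B', append. Buffer now: "BIBIBIB"
  byte 6: read out[5]='I', append. Buffer now: "BIBIBIBI"

Answer: BIBIBI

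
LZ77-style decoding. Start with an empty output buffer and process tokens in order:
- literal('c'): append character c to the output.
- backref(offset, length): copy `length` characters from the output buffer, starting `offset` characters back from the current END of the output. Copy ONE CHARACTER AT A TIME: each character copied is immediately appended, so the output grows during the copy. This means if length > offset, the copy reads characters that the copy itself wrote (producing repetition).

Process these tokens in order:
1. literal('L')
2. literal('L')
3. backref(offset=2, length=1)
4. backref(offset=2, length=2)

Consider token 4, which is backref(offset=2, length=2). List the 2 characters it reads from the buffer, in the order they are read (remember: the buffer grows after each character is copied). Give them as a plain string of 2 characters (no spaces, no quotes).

Answer: LL

Derivation:
Token 1: literal('L'). Output: "L"
Token 2: literal('L'). Output: "LL"
Token 3: backref(off=2, len=1). Copied 'L' from pos 0. Output: "LLL"
Token 4: backref(off=2, len=2). Buffer before: "LLL" (len 3)
  byte 1: read out[1]='L', append. Buffer now: "LLLL"
  byte 2: read out[2]='L', append. Buffer now: "LLLLL"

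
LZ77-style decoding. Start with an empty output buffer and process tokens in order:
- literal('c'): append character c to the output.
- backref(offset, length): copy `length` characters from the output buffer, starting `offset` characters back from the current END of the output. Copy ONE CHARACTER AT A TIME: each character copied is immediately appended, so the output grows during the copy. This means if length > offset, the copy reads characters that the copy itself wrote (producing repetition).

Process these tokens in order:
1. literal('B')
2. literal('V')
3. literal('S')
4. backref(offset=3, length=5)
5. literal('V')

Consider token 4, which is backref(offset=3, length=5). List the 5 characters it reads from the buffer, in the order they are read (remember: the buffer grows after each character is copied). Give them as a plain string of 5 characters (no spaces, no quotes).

Token 1: literal('B'). Output: "B"
Token 2: literal('V'). Output: "BV"
Token 3: literal('S'). Output: "BVS"
Token 4: backref(off=3, len=5). Buffer before: "BVS" (len 3)
  byte 1: read out[0]='B', append. Buffer now: "BVSB"
  byte 2: read out[1]='V', append. Buffer now: "BVSBV"
  byte 3: read out[2]='S', append. Buffer now: "BVSBVS"
  byte 4: read out[3]='B', append. Buffer now: "BVSBVSB"
  byte 5: read out[4]='V', append. Buffer now: "BVSBVSBV"

Answer: BVSBV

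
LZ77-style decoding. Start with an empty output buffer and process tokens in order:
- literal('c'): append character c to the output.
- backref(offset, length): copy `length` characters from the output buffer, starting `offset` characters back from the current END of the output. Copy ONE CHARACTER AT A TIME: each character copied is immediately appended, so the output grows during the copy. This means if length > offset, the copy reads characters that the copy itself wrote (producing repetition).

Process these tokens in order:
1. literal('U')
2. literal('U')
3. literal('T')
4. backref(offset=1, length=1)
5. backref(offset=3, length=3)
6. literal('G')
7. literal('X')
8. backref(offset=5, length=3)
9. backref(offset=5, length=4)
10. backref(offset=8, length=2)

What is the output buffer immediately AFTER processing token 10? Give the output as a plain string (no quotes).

Answer: UUTTUTTGXUTTGXUTXU

Derivation:
Token 1: literal('U'). Output: "U"
Token 2: literal('U'). Output: "UU"
Token 3: literal('T'). Output: "UUT"
Token 4: backref(off=1, len=1). Copied 'T' from pos 2. Output: "UUTT"
Token 5: backref(off=3, len=3). Copied 'UTT' from pos 1. Output: "UUTTUTT"
Token 6: literal('G'). Output: "UUTTUTTG"
Token 7: literal('X'). Output: "UUTTUTTGX"
Token 8: backref(off=5, len=3). Copied 'UTT' from pos 4. Output: "UUTTUTTGXUTT"
Token 9: backref(off=5, len=4). Copied 'GXUT' from pos 7. Output: "UUTTUTTGXUTTGXUT"
Token 10: backref(off=8, len=2). Copied 'XU' from pos 8. Output: "UUTTUTTGXUTTGXUTXU"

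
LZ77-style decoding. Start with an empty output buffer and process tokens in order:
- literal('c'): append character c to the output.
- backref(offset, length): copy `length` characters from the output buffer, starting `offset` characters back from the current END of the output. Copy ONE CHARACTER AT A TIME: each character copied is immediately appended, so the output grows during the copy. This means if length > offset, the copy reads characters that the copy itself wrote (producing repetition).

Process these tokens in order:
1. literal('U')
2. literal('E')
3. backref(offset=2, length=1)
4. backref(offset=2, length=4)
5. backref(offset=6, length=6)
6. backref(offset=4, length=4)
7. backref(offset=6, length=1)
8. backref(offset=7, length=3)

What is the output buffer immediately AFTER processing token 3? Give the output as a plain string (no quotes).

Token 1: literal('U'). Output: "U"
Token 2: literal('E'). Output: "UE"
Token 3: backref(off=2, len=1). Copied 'U' from pos 0. Output: "UEU"

Answer: UEU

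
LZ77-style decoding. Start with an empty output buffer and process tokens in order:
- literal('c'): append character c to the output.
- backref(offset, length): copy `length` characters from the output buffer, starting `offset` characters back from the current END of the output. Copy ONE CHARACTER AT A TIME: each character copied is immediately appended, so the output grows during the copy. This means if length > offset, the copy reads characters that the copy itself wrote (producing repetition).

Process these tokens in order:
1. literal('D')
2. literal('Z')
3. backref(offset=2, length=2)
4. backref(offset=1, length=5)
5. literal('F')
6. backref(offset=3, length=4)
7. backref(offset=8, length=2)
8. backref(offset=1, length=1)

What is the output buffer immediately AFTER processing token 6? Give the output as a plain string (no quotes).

Answer: DZDZZZZZZFZZFZ

Derivation:
Token 1: literal('D'). Output: "D"
Token 2: literal('Z'). Output: "DZ"
Token 3: backref(off=2, len=2). Copied 'DZ' from pos 0. Output: "DZDZ"
Token 4: backref(off=1, len=5) (overlapping!). Copied 'ZZZZZ' from pos 3. Output: "DZDZZZZZZ"
Token 5: literal('F'). Output: "DZDZZZZZZF"
Token 6: backref(off=3, len=4) (overlapping!). Copied 'ZZFZ' from pos 7. Output: "DZDZZZZZZFZZFZ"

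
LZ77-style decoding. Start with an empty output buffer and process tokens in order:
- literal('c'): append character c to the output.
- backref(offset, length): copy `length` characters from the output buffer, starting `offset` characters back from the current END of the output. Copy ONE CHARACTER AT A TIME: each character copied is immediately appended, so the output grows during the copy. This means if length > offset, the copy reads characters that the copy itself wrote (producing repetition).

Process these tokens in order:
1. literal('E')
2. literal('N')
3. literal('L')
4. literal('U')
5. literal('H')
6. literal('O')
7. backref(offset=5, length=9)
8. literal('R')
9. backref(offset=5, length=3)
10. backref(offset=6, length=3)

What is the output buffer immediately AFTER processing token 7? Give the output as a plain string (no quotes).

Answer: ENLUHONLUHONLUH

Derivation:
Token 1: literal('E'). Output: "E"
Token 2: literal('N'). Output: "EN"
Token 3: literal('L'). Output: "ENL"
Token 4: literal('U'). Output: "ENLU"
Token 5: literal('H'). Output: "ENLUH"
Token 6: literal('O'). Output: "ENLUHO"
Token 7: backref(off=5, len=9) (overlapping!). Copied 'NLUHONLUH' from pos 1. Output: "ENLUHONLUHONLUH"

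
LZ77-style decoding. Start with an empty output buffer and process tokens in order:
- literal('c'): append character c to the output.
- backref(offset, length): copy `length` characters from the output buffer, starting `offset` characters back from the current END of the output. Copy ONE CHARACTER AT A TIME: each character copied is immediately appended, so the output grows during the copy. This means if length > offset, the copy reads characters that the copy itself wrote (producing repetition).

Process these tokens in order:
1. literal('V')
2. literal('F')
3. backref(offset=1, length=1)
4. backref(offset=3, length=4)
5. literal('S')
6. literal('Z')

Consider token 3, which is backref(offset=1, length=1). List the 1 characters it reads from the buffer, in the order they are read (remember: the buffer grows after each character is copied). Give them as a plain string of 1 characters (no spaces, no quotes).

Token 1: literal('V'). Output: "V"
Token 2: literal('F'). Output: "VF"
Token 3: backref(off=1, len=1). Buffer before: "VF" (len 2)
  byte 1: read out[1]='F', append. Buffer now: "VFF"

Answer: F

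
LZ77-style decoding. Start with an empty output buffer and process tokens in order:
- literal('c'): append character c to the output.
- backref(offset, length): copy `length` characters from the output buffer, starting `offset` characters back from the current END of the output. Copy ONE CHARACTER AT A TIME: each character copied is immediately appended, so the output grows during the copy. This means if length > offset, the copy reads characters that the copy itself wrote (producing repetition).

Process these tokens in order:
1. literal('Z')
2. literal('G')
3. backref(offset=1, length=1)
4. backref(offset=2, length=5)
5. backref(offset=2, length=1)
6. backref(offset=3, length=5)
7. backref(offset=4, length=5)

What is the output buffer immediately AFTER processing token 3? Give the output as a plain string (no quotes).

Answer: ZGG

Derivation:
Token 1: literal('Z'). Output: "Z"
Token 2: literal('G'). Output: "ZG"
Token 3: backref(off=1, len=1). Copied 'G' from pos 1. Output: "ZGG"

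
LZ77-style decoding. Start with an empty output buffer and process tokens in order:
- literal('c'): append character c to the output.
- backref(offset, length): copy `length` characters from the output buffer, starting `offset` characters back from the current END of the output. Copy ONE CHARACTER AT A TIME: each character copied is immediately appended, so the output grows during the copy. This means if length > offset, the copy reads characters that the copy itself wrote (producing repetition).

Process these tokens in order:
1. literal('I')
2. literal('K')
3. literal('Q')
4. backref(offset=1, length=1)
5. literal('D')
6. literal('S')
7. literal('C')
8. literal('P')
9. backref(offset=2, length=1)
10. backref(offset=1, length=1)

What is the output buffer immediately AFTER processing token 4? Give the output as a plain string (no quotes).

Answer: IKQQ

Derivation:
Token 1: literal('I'). Output: "I"
Token 2: literal('K'). Output: "IK"
Token 3: literal('Q'). Output: "IKQ"
Token 4: backref(off=1, len=1). Copied 'Q' from pos 2. Output: "IKQQ"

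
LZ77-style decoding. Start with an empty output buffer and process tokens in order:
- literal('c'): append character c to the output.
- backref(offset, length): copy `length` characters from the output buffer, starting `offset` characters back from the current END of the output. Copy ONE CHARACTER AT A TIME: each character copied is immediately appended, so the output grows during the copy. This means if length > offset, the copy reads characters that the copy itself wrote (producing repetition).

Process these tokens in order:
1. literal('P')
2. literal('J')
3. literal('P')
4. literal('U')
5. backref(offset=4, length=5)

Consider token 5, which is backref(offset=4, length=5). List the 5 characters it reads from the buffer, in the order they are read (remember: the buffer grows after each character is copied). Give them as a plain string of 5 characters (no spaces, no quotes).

Token 1: literal('P'). Output: "P"
Token 2: literal('J'). Output: "PJ"
Token 3: literal('P'). Output: "PJP"
Token 4: literal('U'). Output: "PJPU"
Token 5: backref(off=4, len=5). Buffer before: "PJPU" (len 4)
  byte 1: read out[0]='P', append. Buffer now: "PJPUP"
  byte 2: read out[1]='J', append. Buffer now: "PJPUPJ"
  byte 3: read out[2]='P', append. Buffer now: "PJPUPJP"
  byte 4: read out[3]='U', append. Buffer now: "PJPUPJPU"
  byte 5: read out[4]='P', append. Buffer now: "PJPUPJPUP"

Answer: PJPUP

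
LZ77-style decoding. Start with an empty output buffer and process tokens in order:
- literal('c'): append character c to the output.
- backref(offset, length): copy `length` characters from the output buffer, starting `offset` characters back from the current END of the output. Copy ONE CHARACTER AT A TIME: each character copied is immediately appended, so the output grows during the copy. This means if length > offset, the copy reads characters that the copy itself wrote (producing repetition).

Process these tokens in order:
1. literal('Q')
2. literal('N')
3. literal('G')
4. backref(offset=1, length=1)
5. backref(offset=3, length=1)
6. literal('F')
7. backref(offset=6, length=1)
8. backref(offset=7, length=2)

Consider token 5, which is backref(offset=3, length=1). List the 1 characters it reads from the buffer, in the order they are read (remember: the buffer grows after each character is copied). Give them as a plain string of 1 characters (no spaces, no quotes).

Token 1: literal('Q'). Output: "Q"
Token 2: literal('N'). Output: "QN"
Token 3: literal('G'). Output: "QNG"
Token 4: backref(off=1, len=1). Copied 'G' from pos 2. Output: "QNGG"
Token 5: backref(off=3, len=1). Buffer before: "QNGG" (len 4)
  byte 1: read out[1]='N', append. Buffer now: "QNGGN"

Answer: N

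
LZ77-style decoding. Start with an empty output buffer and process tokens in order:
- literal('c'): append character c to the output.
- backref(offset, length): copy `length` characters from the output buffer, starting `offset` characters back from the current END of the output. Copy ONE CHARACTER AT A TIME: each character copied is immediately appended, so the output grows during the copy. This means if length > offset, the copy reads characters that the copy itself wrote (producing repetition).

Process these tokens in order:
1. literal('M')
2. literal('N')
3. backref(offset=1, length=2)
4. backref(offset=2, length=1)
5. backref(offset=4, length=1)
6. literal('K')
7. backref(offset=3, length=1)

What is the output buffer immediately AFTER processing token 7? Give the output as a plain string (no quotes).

Answer: MNNNNNKN

Derivation:
Token 1: literal('M'). Output: "M"
Token 2: literal('N'). Output: "MN"
Token 3: backref(off=1, len=2) (overlapping!). Copied 'NN' from pos 1. Output: "MNNN"
Token 4: backref(off=2, len=1). Copied 'N' from pos 2. Output: "MNNNN"
Token 5: backref(off=4, len=1). Copied 'N' from pos 1. Output: "MNNNNN"
Token 6: literal('K'). Output: "MNNNNNK"
Token 7: backref(off=3, len=1). Copied 'N' from pos 4. Output: "MNNNNNKN"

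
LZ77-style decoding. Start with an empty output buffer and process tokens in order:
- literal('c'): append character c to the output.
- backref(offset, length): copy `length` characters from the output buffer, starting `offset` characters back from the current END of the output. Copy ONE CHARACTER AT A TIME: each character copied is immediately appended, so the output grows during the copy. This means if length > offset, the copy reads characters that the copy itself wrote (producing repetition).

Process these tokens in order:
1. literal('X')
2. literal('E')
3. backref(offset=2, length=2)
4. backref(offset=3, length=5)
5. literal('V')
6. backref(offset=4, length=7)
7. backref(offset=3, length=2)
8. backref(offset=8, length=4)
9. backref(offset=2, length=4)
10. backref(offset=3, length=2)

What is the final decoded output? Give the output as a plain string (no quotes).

Answer: XEXEEXEEXVEEXVEEXEEEXVEVEVEEV

Derivation:
Token 1: literal('X'). Output: "X"
Token 2: literal('E'). Output: "XE"
Token 3: backref(off=2, len=2). Copied 'XE' from pos 0. Output: "XEXE"
Token 4: backref(off=3, len=5) (overlapping!). Copied 'EXEEX' from pos 1. Output: "XEXEEXEEX"
Token 5: literal('V'). Output: "XEXEEXEEXV"
Token 6: backref(off=4, len=7) (overlapping!). Copied 'EEXVEEX' from pos 6. Output: "XEXEEXEEXVEEXVEEX"
Token 7: backref(off=3, len=2). Copied 'EE' from pos 14. Output: "XEXEEXEEXVEEXVEEXEE"
Token 8: backref(off=8, len=4). Copied 'EXVE' from pos 11. Output: "XEXEEXEEXVEEXVEEXEEEXVE"
Token 9: backref(off=2, len=4) (overlapping!). Copied 'VEVE' from pos 21. Output: "XEXEEXEEXVEEXVEEXEEEXVEVEVE"
Token 10: backref(off=3, len=2). Copied 'EV' from pos 24. Output: "XEXEEXEEXVEEXVEEXEEEXVEVEVEEV"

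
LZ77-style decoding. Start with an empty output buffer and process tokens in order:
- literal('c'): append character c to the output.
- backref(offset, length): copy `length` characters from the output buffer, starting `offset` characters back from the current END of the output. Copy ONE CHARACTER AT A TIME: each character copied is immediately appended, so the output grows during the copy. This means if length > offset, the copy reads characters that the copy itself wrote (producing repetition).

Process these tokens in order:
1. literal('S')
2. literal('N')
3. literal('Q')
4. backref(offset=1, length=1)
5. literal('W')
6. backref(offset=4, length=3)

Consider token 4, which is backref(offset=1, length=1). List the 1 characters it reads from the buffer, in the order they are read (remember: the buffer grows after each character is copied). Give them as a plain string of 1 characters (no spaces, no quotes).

Answer: Q

Derivation:
Token 1: literal('S'). Output: "S"
Token 2: literal('N'). Output: "SN"
Token 3: literal('Q'). Output: "SNQ"
Token 4: backref(off=1, len=1). Buffer before: "SNQ" (len 3)
  byte 1: read out[2]='Q', append. Buffer now: "SNQQ"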